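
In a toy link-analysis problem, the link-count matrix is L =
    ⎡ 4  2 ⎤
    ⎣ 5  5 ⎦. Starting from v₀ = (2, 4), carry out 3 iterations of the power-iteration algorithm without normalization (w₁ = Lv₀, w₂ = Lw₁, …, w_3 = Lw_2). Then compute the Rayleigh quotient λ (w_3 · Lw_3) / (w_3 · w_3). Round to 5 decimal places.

7.70110

w1 = Lv₀ = (4·2 + 2·4; 5·2 + 5·4) = (16, 30)
w2 = Lw1 = (4·16 + 2·30; 5·16 + 5·30) = (124, 230)
w3 = Lw2 = (956, 1770)
Lw3 = (7364, 13630)
w3·Lw3 = 956·7364 + 1770·13630 = 31165084; w3·w3 = 956·956 + 1770·1770 = 4046836
λ ≈ 31165084/4046836 = 7.70110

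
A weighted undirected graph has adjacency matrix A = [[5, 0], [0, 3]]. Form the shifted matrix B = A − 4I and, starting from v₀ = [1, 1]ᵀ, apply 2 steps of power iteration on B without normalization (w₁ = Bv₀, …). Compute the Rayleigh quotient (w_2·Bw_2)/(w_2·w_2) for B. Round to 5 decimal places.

μ ≈ 0.00000

B = A − 4I has rows (1, 0); (0, -1)
w1 = Bv₀ = (1·1 + 0·1; 0·1 + (-1)·1) = (1, -1)
w2 = Bw1 = (1·1 + 0·(-1); 0·1 + (-1)·(-1)) = (1, 1)
Bw2 = (1, -1)
w2·Bw2 = 0; w2·w2 = 2; μ ≈ 0/2 = 0.00000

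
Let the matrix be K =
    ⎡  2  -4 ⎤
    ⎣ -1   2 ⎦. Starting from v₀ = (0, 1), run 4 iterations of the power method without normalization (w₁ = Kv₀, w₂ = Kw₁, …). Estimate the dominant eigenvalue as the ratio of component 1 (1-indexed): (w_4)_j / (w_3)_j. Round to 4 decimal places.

w1 = Kv₀ = (2·0 + (-4)·1; (-1)·0 + 2·1) = (-4, 2)
w2 = Kw1 = (2·(-4) + (-4)·2; (-1)·(-4) + 2·2) = (-16, 8)
w3 = Kw2 = (-64, 32)
w4 = Kw3 = (-256, 128)
Ratio at component: -256 / -64 = 4.0000

λ ≈ 4.0000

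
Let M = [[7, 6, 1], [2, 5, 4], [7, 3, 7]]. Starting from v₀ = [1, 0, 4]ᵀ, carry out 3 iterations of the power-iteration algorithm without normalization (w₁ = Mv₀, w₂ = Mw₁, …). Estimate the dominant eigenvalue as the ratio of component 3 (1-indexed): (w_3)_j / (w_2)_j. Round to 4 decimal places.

13.1064

w1 = Mv₀ = (11, 18, 35)
w2 = Mw1 = (220, 252, 376)
w3 = Mw2 = (3428, 3204, 4928)
Ratio at component: 4928 / 376 = 13.1064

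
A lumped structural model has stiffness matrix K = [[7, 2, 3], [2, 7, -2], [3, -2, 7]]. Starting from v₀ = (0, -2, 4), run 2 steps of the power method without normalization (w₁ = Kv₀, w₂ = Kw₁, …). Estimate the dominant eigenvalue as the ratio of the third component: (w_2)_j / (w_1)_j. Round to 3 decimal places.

λ ≈ 9.125

w1 = Kv₀ = (7·0 + 2·(-2) + 3·4; 2·0 + 7·(-2) + (-2)·4; 3·0 + (-2)·(-2) + 7·4) = (8, -22, 32)
w2 = Kw1 = (7·8 + 2·(-22) + 3·32; 2·8 + 7·(-22) + (-2)·32; 3·8 + (-2)·(-22) + 7·32) = (108, -202, 292)
Ratio at component: 292 / 32 = 9.125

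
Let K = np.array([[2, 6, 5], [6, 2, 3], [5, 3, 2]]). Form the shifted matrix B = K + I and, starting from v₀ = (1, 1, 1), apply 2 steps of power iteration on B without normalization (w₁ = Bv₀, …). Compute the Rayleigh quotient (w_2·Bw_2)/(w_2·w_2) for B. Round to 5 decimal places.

B = K + I has rows (3, 6, 5); (6, 3, 3); (5, 3, 3)
w1 = Bv₀ = (3·1 + 6·1 + 5·1; 6·1 + 3·1 + 3·1; 5·1 + 3·1 + 3·1) = (14, 12, 11)
w2 = Bw1 = (3·14 + 6·12 + 5·11; 6·14 + 3·12 + 3·11; 5·14 + 3·12 + 3·11) = (169, 153, 139)
Bw2 = (2120, 1890, 1721)
w2·Bw2 = 886669; w2·w2 = 71291; μ ≈ 886669/71291 = 12.43732

12.43732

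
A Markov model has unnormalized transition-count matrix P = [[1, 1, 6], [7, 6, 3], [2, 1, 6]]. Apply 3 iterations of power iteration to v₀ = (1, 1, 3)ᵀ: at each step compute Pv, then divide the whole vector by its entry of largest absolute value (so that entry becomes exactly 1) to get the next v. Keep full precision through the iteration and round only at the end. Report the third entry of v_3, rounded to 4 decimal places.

Pv0 = (20.00000, 22.00000, 21.00000); divide by 22.00000 → v1 = (0.90909, 1.00000, 0.95455)
Pv1 = (7.63636, 15.22727, 8.54545); divide by 15.22727 → v2 = (0.50149, 1.00000, 0.56119)
Pv2 = (4.86866, 11.19403, 5.37015); divide by 11.19403 → v3 = (0.43493, 1.00000, 0.47973)
Requested entry of v3: 1799/3750 = 0.4797

0.4797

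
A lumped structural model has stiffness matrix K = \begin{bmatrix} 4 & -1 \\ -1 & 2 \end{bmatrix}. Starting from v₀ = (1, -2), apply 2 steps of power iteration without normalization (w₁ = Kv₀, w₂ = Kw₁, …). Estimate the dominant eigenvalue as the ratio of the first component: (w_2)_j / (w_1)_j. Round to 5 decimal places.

w1 = Kv₀ = (6, -5)
w2 = Kw1 = (29, -16)
Ratio at component: 29 / 6 = 4.83333

4.83333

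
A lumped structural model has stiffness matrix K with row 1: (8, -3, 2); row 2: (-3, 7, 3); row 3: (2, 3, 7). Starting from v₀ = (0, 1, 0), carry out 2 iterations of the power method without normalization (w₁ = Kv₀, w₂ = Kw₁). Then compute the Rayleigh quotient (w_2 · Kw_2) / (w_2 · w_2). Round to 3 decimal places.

w1 = Kv₀ = (-3, 7, 3)
w2 = Kw1 = (-39, 67, 36)
Kw2 = (-441, 694, 375)
w2·Kw2 = (-39)·(-441) + 67·694 + 36·375 = 77197; w2·w2 = (-39)·(-39) + 67·67 + 36·36 = 7306
λ ≈ 77197/7306 = 10.566

λ ≈ 10.566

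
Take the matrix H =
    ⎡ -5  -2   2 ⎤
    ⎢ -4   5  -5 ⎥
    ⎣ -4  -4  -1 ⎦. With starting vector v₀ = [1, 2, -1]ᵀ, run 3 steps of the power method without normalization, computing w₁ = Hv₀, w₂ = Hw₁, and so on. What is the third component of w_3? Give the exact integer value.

-671

w1 = Hv₀ = ((-5)·1 + (-2)·2 + 2·(-1); (-4)·1 + 5·2 + (-5)·(-1); (-4)·1 + (-4)·2 + (-1)·(-1)) = (-11, 11, -11)
w2 = Hw1 = ((-5)·(-11) + (-2)·11 + 2·(-11); (-4)·(-11) + 5·11 + (-5)·(-11); (-4)·(-11) + (-4)·11 + (-1)·(-11)) = (11, 154, 11)
w3 = Hw2 = (-341, 671, -671)
The requested component of w3 is -671.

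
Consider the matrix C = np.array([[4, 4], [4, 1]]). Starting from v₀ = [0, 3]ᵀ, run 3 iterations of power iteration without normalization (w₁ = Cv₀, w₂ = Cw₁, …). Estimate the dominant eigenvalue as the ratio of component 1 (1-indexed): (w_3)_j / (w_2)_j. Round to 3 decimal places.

7.400

w1 = Cv₀ = (4·0 + 4·3; 4·0 + 1·3) = (12, 3)
w2 = Cw1 = (4·12 + 4·3; 4·12 + 1·3) = (60, 51)
w3 = Cw2 = (444, 291)
Ratio at component: 444 / 60 = 7.400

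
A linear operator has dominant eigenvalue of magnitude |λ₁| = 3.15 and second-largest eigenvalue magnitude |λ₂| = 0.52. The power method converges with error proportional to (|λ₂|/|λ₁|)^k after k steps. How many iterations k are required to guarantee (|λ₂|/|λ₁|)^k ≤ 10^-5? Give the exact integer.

|λ₂/λ₁| = 0.52/3.15 = 0.16508
Need k ≥ ln(10^-5) / ln(0.16508) = -11.5129 / -1.8013 ≈ 6.391
Smallest integer k satisfying the bound: 7

7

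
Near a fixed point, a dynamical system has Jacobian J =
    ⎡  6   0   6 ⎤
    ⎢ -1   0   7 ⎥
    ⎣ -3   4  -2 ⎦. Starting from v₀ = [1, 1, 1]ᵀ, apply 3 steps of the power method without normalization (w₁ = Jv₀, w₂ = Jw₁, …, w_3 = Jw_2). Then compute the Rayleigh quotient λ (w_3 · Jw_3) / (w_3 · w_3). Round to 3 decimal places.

w1 = Jv₀ = (6·1 + 0·1 + 6·1; (-1)·1 + 0·1 + 7·1; (-3)·1 + 4·1 + (-2)·1) = (12, 6, -1)
w2 = Jw1 = (6·12 + 0·6 + 6·(-1); (-1)·12 + 0·6 + 7·(-1); (-3)·12 + 4·6 + (-2)·(-1)) = (66, -19, -10)
w3 = Jw2 = (336, -136, -254)
Jw3 = (492, -2114, -1044)
w3·Jw3 = 336·492 + (-136)·(-2114) + (-254)·(-1044) = 717992; w3·w3 = 336·336 + (-136)·(-136) + (-254)·(-254) = 195908
λ ≈ 717992/195908 = 3.665

λ ≈ 3.665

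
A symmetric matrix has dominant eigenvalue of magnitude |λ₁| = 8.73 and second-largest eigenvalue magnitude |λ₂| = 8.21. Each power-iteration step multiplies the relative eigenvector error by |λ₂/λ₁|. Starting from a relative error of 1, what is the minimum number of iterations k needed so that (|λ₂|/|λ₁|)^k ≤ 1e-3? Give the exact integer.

113

|λ₂/λ₁| = 8.21/8.73 = 0.94044
Need k ≥ ln(1e-3) / ln(0.94044) = -6.9078 / -0.0614 ≈ 112.481
Smallest integer k satisfying the bound: 113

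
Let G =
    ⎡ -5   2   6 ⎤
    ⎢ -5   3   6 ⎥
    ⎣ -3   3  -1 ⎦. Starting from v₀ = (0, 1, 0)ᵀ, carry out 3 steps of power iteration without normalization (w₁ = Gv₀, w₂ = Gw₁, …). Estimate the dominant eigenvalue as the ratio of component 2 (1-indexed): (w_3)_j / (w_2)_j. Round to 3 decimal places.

λ ≈ -1.118

w1 = Gv₀ = ((-5)·0 + 2·1 + 6·0; (-5)·0 + 3·1 + 6·0; (-3)·0 + 3·1 + (-1)·0) = (2, 3, 3)
w2 = Gw1 = ((-5)·2 + 2·3 + 6·3; (-5)·2 + 3·3 + 6·3; (-3)·2 + 3·3 + (-1)·3) = (14, 17, 0)
w3 = Gw2 = (-36, -19, 9)
Ratio at component: -19 / 17 = -1.118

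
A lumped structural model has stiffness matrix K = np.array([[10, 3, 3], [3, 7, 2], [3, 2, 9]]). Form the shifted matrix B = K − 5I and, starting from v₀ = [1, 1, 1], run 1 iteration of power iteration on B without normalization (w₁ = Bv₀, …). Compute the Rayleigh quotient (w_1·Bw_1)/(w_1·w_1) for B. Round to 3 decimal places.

B = K − 5I has rows (5, 3, 3); (3, 2, 2); (3, 2, 4)
w1 = Bv₀ = (5·1 + 3·1 + 3·1; 3·1 + 2·1 + 2·1; 3·1 + 2·1 + 4·1) = (11, 7, 9)
Bw1 = (103, 65, 83)
w1·Bw1 = 2335; w1·w1 = 251; μ ≈ 2335/251 = 9.303

μ ≈ 9.303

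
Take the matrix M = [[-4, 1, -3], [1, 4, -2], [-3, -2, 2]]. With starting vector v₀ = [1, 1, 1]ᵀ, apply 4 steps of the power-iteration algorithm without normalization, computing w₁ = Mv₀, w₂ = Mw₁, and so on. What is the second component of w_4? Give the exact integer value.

378

w1 = Mv₀ = ((-4)·1 + 1·1 + (-3)·1; 1·1 + 4·1 + (-2)·1; (-3)·1 + (-2)·1 + 2·1) = (-6, 3, -3)
w2 = Mw1 = ((-4)·(-6) + 1·3 + (-3)·(-3); 1·(-6) + 4·3 + (-2)·(-3); (-3)·(-6) + (-2)·3 + 2·(-3)) = (36, 12, 6)
w3 = Mw2 = (-150, 72, -120)
w4 = Mw3 = (1032, 378, 66)
The requested component of w4 is 378.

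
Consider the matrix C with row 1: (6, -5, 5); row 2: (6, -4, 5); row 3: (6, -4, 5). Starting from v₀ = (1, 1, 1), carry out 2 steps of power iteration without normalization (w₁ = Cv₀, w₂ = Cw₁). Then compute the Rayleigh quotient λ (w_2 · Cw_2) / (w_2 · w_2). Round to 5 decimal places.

λ ≈ 6.01722

w1 = Cv₀ = (6·1 + (-5)·1 + 5·1; 6·1 + (-4)·1 + 5·1; 6·1 + (-4)·1 + 5·1) = (6, 7, 7)
w2 = Cw1 = (6·6 + (-5)·7 + 5·7; 6·6 + (-4)·7 + 5·7; 6·6 + (-4)·7 + 5·7) = (36, 43, 43)
Cw2 = (216, 259, 259)
w2·Cw2 = 36·216 + 43·259 + 43·259 = 30050; w2·w2 = 36·36 + 43·43 + 43·43 = 4994
λ ≈ 30050/4994 = 6.01722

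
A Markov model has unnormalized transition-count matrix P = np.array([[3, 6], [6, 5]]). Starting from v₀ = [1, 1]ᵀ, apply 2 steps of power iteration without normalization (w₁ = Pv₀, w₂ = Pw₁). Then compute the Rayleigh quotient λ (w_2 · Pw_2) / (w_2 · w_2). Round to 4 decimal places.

w1 = Pv₀ = (3·1 + 6·1; 6·1 + 5·1) = (9, 11)
w2 = Pw1 = (3·9 + 6·11; 6·9 + 5·11) = (93, 109)
Pw2 = (933, 1103)
w2·Pw2 = 93·933 + 109·1103 = 206996; w2·w2 = 93·93 + 109·109 = 20530
λ ≈ 206996/20530 = 10.0826

10.0826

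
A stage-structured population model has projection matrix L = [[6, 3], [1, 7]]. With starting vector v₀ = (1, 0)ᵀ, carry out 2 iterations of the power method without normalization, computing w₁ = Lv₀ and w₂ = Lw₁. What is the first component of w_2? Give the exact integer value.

39

w1 = Lv₀ = (6·1 + 3·0; 1·1 + 7·0) = (6, 1)
w2 = Lw1 = (6·6 + 3·1; 1·6 + 7·1) = (39, 13)
The requested component of w2 is 39.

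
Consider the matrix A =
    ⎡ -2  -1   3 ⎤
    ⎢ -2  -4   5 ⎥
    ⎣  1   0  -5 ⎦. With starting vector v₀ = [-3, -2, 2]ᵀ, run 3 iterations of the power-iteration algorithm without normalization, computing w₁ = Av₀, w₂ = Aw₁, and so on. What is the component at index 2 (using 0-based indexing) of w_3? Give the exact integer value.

w1 = Av₀ = ((-2)·(-3) + (-1)·(-2) + 3·2; (-2)·(-3) + (-4)·(-2) + 5·2; 1·(-3) + 0·(-2) + (-5)·2) = (14, 24, -13)
w2 = Aw1 = ((-2)·14 + (-1)·24 + 3·(-13); (-2)·14 + (-4)·24 + 5·(-13); 1·14 + 0·24 + (-5)·(-13)) = (-91, -189, 79)
w3 = Aw2 = (608, 1333, -486)
The requested component of w3 is -486.

-486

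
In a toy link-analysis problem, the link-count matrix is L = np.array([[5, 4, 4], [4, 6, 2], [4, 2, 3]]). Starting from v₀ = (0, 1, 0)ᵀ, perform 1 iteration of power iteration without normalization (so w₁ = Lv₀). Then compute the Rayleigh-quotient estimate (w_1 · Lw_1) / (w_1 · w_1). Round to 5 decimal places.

w1 = Lv₀ = (5·0 + 4·1 + 4·0; 4·0 + 6·1 + 2·0; 4·0 + 2·1 + 3·0) = (4, 6, 2)
Lw1 = (52, 56, 34)
w1·Lw1 = 4·52 + 6·56 + 2·34 = 612; w1·w1 = 4·4 + 6·6 + 2·2 = 56
λ ≈ 612/56 = 10.92857

λ ≈ 10.92857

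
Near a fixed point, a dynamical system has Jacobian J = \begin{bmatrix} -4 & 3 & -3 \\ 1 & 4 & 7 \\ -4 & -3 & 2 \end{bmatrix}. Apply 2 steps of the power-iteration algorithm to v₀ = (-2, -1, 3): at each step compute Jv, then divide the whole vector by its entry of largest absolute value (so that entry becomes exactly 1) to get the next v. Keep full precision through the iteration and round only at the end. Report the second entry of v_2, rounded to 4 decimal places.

1.0000

Jv0 = (-4.00000, 15.00000, 17.00000); divide by 17.00000 → v1 = (-0.23529, 0.88235, 1.00000)
Jv1 = (0.58824, 10.29412, 0.29412); divide by 10.29412 → v2 = (0.05714, 1.00000, 0.02857)
Requested entry of v2: 175/175 = 1.0000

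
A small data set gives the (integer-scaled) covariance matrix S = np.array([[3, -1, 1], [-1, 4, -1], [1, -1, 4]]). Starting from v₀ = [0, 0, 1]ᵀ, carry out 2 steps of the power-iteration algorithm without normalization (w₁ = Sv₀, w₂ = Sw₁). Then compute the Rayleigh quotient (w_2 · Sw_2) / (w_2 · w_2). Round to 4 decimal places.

λ ≈ 5.4755

w1 = Sv₀ = (3·0 + (-1)·0 + 1·1; (-1)·0 + 4·0 + (-1)·1; 1·0 + (-1)·0 + 4·1) = (1, -1, 4)
w2 = Sw1 = (3·1 + (-1)·(-1) + 1·4; (-1)·1 + 4·(-1) + (-1)·4; 1·1 + (-1)·(-1) + 4·4) = (8, -9, 18)
Sw2 = (51, -62, 89)
w2·Sw2 = 8·51 + (-9)·(-62) + 18·89 = 2568; w2·w2 = 8·8 + (-9)·(-9) + 18·18 = 469
λ ≈ 2568/469 = 5.4755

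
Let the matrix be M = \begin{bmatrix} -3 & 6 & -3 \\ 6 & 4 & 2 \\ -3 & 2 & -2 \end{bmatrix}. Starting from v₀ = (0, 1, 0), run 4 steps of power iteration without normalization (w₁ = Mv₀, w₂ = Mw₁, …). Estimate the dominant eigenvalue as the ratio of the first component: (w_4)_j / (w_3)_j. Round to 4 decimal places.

-1.0000

w1 = Mv₀ = ((-3)·0 + 6·1 + (-3)·0; 6·0 + 4·1 + 2·0; (-3)·0 + 2·1 + (-2)·0) = (6, 4, 2)
w2 = Mw1 = ((-3)·6 + 6·4 + (-3)·2; 6·6 + 4·4 + 2·2; (-3)·6 + 2·4 + (-2)·2) = (0, 56, -14)
w3 = Mw2 = (378, 196, 140)
w4 = Mw3 = (-378, 3332, -1022)
Ratio at component: -378 / 378 = -1.0000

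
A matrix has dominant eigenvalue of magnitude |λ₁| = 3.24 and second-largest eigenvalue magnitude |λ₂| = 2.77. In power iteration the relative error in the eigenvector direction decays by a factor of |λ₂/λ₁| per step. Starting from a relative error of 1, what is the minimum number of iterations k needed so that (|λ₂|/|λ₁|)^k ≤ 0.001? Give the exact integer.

45

|λ₂/λ₁| = 2.77/3.24 = 0.85494
Need k ≥ ln(0.001) / ln(0.85494) = -6.9078 / -0.1567 ≈ 44.075
Smallest integer k satisfying the bound: 45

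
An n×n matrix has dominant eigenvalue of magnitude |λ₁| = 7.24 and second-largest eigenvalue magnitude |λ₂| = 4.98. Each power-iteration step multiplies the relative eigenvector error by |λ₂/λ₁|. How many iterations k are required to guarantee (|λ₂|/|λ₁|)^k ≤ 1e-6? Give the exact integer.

37

|λ₂/λ₁| = 4.98/7.24 = 0.68785
Need k ≥ ln(1e-6) / ln(0.68785) = -13.8155 / -0.3742 ≈ 36.921
Smallest integer k satisfying the bound: 37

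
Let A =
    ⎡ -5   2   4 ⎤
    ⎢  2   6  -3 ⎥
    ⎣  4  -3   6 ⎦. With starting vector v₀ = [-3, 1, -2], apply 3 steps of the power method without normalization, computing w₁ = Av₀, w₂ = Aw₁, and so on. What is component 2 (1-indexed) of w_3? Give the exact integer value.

960

w1 = Av₀ = ((-5)·(-3) + 2·1 + 4·(-2); 2·(-3) + 6·1 + (-3)·(-2); 4·(-3) + (-3)·1 + 6·(-2)) = (9, 6, -27)
w2 = Aw1 = ((-5)·9 + 2·6 + 4·(-27); 2·9 + 6·6 + (-3)·(-27); 4·9 + (-3)·6 + 6·(-27)) = (-141, 135, -144)
w3 = Aw2 = (399, 960, -1833)
The requested component of w3 is 960.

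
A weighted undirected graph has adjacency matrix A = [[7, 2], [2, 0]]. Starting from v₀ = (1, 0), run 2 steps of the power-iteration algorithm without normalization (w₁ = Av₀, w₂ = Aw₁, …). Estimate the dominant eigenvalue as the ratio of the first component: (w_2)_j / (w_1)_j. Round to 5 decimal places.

λ ≈ 7.57143

w1 = Av₀ = (7, 2)
w2 = Aw1 = (53, 14)
Ratio at component: 53 / 7 = 7.57143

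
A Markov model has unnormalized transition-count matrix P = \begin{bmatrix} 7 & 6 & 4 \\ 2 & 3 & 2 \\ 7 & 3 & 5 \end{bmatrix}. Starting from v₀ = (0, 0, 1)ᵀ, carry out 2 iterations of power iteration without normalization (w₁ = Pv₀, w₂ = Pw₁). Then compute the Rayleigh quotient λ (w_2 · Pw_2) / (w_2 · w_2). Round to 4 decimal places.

w1 = Pv₀ = (7·0 + 6·0 + 4·1; 2·0 + 3·0 + 2·1; 7·0 + 3·0 + 5·1) = (4, 2, 5)
w2 = Pw1 = (7·4 + 6·2 + 4·5; 2·4 + 3·2 + 2·5; 7·4 + 3·2 + 5·5) = (60, 24, 59)
Pw2 = (800, 310, 787)
w2·Pw2 = 60·800 + 24·310 + 59·787 = 101873; w2·w2 = 60·60 + 24·24 + 59·59 = 7657
λ ≈ 101873/7657 = 13.3046

λ ≈ 13.3046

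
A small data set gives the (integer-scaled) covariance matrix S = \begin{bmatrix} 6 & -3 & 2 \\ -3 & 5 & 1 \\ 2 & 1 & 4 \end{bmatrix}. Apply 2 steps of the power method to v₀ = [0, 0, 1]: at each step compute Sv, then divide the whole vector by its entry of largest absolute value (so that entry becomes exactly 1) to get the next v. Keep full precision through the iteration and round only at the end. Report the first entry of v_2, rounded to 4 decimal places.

0.8095

Sv0 = (2.00000, 1.00000, 4.00000); divide by 4.00000 → v1 = (0.50000, 0.25000, 1.00000)
Sv1 = (4.25000, 0.75000, 5.25000); divide by 5.25000 → v2 = (0.80952, 0.14286, 1.00000)
Requested entry of v2: 17/21 = 0.8095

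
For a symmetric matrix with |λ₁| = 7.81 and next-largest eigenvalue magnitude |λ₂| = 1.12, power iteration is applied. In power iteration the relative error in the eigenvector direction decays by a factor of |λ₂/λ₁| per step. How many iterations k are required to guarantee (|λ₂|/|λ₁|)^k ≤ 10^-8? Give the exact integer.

|λ₂/λ₁| = 1.12/7.81 = 0.14341
Need k ≥ ln(10^-8) / ln(0.14341) = -18.4207 / -1.9421 ≈ 9.485
Smallest integer k satisfying the bound: 10

10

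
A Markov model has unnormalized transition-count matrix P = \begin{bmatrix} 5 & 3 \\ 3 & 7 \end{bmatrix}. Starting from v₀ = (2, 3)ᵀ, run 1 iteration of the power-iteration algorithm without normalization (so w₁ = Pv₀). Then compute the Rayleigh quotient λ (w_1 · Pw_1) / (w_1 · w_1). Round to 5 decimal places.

w1 = Pv₀ = (5·2 + 3·3; 3·2 + 7·3) = (19, 27)
Pw1 = (176, 246)
w1·Pw1 = 19·176 + 27·246 = 9986; w1·w1 = 19·19 + 27·27 = 1090
λ ≈ 9986/1090 = 9.16147

9.16147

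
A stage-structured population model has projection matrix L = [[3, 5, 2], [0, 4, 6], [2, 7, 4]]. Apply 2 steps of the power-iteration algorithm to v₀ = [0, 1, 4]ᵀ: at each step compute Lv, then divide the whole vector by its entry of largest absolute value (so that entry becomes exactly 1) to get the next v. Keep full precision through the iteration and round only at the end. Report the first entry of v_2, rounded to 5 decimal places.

Lv0 = (13.000000, 28.000000, 23.000000); divide by 28.000000 → v1 = (0.464286, 1.000000, 0.821429)
Lv1 = (8.035714, 8.928571, 11.214286); divide by 11.214286 → v2 = (0.716561, 0.796178, 1.000000)
Requested entry of v2: 225/314 = 0.71656

0.71656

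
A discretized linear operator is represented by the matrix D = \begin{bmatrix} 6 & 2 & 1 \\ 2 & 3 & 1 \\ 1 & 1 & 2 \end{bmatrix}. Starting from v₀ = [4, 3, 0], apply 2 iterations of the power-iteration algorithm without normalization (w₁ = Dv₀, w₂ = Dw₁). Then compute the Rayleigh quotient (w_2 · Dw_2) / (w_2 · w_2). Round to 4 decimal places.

w1 = Dv₀ = (6·4 + 2·3 + 1·0; 2·4 + 3·3 + 1·0; 1·4 + 1·3 + 2·0) = (30, 17, 7)
w2 = Dw1 = (6·30 + 2·17 + 1·7; 2·30 + 3·17 + 1·7; 1·30 + 1·17 + 2·7) = (221, 118, 61)
Dw2 = (1623, 857, 461)
w2·Dw2 = 221·1623 + 118·857 + 61·461 = 487930; w2·w2 = 221·221 + 118·118 + 61·61 = 66486
λ ≈ 487930/66486 = 7.3388

λ ≈ 7.3388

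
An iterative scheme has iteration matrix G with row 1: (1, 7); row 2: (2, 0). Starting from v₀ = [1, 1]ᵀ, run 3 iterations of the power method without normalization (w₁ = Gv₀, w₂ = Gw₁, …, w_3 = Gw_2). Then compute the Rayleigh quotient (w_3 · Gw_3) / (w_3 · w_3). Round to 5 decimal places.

3.57028

w1 = Gv₀ = (1·1 + 7·1; 2·1 + 0·1) = (8, 2)
w2 = Gw1 = (1·8 + 7·2; 2·8 + 0·2) = (22, 16)
w3 = Gw2 = (134, 44)
Gw3 = (442, 268)
w3·Gw3 = 134·442 + 44·268 = 71020; w3·w3 = 134·134 + 44·44 = 19892
λ ≈ 71020/19892 = 3.57028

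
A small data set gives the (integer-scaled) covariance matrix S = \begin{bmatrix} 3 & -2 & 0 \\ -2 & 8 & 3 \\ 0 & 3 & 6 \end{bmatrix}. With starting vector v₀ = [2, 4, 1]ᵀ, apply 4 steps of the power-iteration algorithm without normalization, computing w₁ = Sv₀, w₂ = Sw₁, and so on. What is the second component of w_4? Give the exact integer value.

33500

w1 = Sv₀ = (3·2 + (-2)·4 + 0·1; (-2)·2 + 8·4 + 3·1; 0·2 + 3·4 + 6·1) = (-2, 31, 18)
w2 = Sw1 = (3·(-2) + (-2)·31 + 0·18; (-2)·(-2) + 8·31 + 3·18; 0·(-2) + 3·31 + 6·18) = (-68, 306, 201)
w3 = Sw2 = (-816, 3187, 2124)
w4 = Sw3 = (-8822, 33500, 22305)
The requested component of w4 is 33500.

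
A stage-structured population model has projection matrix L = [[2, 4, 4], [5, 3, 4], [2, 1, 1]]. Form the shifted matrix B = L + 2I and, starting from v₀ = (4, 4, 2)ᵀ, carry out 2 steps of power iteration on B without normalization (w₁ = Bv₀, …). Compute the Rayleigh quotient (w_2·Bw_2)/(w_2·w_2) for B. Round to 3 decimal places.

μ ≈ 10.550

B = L + 2I has rows (4, 4, 4); (5, 5, 4); (2, 1, 3)
w1 = Bv₀ = (4·4 + 4·4 + 4·2; 5·4 + 5·4 + 4·2; 2·4 + 1·4 + 3·2) = (40, 48, 18)
w2 = Bw1 = (4·40 + 4·48 + 4·18; 5·40 + 5·48 + 4·18; 2·40 + 1·48 + 3·18) = (424, 512, 182)
Bw2 = (4472, 5408, 1906)
w2·Bw2 = 5011916; w2·w2 = 475044; μ ≈ 5011916/475044 = 10.550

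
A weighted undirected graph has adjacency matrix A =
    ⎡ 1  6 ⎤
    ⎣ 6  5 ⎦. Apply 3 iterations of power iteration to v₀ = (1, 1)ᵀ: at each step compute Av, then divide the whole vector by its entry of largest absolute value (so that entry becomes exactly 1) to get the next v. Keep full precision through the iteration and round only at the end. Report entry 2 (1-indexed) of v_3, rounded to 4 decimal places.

Av0 = (7.00000, 11.00000); divide by 11.00000 → v1 = (0.63636, 1.00000)
Av1 = (6.63636, 8.81818); divide by 8.81818 → v2 = (0.75258, 1.00000)
Av2 = (6.75258, 9.51546); divide by 9.51546 → v3 = (0.70964, 1.00000)
Requested entry of v3: 923/923 = 1.0000

1.0000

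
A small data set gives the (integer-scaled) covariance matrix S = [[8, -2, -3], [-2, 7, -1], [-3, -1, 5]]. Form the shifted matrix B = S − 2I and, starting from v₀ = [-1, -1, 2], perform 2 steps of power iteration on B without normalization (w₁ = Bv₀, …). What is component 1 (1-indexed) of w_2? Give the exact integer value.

B = S − 2I has rows (6, -2, -3); (-2, 5, -1); (-3, -1, 3)
w1 = Bv₀ = (-10, -5, 10)
w2 = Bw1 = (-80, -15, 65)
Requested component of w2: -80

-80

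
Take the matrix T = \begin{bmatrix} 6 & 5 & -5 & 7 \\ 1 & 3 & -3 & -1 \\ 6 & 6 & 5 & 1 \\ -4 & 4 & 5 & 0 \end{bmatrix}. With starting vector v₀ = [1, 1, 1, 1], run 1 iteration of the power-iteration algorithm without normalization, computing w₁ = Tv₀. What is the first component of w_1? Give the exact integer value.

13

w1 = Tv₀ = (6·1 + 5·1 + (-5)·1 + 7·1; 1·1 + 3·1 + (-3)·1 + (-1)·1; 6·1 + 6·1 + 5·1 + 1·1; (-4)·1 + 4·1 + 5·1 + 0·1) = (13, 0, 18, 5)
The requested component of w1 is 13.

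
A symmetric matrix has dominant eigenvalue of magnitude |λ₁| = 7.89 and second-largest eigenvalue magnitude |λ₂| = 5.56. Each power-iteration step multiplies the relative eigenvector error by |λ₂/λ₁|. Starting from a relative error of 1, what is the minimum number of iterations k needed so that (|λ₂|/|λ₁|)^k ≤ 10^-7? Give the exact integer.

47

|λ₂/λ₁| = 5.56/7.89 = 0.70469
Need k ≥ ln(10^-7) / ln(0.70469) = -16.1181 / -0.3500 ≈ 46.052
Smallest integer k satisfying the bound: 47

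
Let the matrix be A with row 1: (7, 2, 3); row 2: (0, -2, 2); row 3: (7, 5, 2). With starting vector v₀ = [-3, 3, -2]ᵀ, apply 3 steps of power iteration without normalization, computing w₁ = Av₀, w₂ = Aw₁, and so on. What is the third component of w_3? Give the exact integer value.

w1 = Av₀ = (7·(-3) + 2·3 + 3·(-2); 0·(-3) + (-2)·3 + 2·(-2); 7·(-3) + 5·3 + 2·(-2)) = (-21, -10, -10)
w2 = Aw1 = (7·(-21) + 2·(-10) + 3·(-10); 0·(-21) + (-2)·(-10) + 2·(-10); 7·(-21) + 5·(-10) + 2·(-10)) = (-197, 0, -217)
w3 = Aw2 = (-2030, -434, -1813)
The requested component of w3 is -1813.

-1813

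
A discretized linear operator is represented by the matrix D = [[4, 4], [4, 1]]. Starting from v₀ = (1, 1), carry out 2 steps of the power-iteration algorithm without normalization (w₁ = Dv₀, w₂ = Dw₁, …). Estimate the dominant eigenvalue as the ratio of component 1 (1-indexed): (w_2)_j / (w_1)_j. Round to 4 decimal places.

w1 = Dv₀ = (8, 5)
w2 = Dw1 = (52, 37)
Ratio at component: 52 / 8 = 6.5000

6.5000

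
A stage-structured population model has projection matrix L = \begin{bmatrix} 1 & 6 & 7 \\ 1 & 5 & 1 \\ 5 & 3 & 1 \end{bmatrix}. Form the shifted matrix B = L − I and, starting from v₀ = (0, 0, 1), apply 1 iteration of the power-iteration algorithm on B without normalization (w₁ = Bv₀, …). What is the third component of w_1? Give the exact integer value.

B = L − I has rows (0, 6, 7); (1, 4, 1); (5, 3, 0)
w1 = Bv₀ = (0·0 + 6·0 + 7·1; 1·0 + 4·0 + 1·1; 5·0 + 3·0 + 0·1) = (7, 1, 0)
Requested component of w1: 0

0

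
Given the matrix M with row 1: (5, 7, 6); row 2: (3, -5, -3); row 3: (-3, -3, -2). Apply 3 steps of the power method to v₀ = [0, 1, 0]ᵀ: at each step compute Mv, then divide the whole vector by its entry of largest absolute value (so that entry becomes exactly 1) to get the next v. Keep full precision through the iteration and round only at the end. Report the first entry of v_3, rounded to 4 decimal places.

-0.8967

Mv0 = (7.00000, -5.00000, -3.00000); divide by 7.00000 → v1 = (1.00000, -0.71429, -0.42857)
Mv1 = (-2.57143, 7.85714, 0.00000); divide by 7.85714 → v2 = (-0.32727, 1.00000, 0.00000)
Mv2 = (5.36364, -5.98182, -2.01818); divide by -5.98182 → v3 = (-0.89666, 1.00000, 0.33739)
Requested entry of v3: 295/-329 = -0.8967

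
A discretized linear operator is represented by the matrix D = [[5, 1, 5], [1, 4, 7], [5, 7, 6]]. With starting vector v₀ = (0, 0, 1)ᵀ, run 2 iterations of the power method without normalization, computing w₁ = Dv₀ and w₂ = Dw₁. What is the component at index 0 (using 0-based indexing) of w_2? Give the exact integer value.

w1 = Dv₀ = (5·0 + 1·0 + 5·1; 1·0 + 4·0 + 7·1; 5·0 + 7·0 + 6·1) = (5, 7, 6)
w2 = Dw1 = (5·5 + 1·7 + 5·6; 1·5 + 4·7 + 7·6; 5·5 + 7·7 + 6·6) = (62, 75, 110)
The requested component of w2 is 62.

62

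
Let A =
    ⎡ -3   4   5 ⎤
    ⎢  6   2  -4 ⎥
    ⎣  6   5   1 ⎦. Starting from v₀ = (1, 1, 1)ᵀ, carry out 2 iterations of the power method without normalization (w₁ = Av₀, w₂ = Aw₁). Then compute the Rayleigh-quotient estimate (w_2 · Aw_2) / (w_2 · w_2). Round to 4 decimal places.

4.4173

w1 = Av₀ = ((-3)·1 + 4·1 + 5·1; 6·1 + 2·1 + (-4)·1; 6·1 + 5·1 + 1·1) = (6, 4, 12)
w2 = Aw1 = ((-3)·6 + 4·4 + 5·12; 6·6 + 2·4 + (-4)·12; 6·6 + 5·4 + 1·12) = (58, -4, 68)
Aw2 = (150, 68, 396)
w2·Aw2 = 58·150 + (-4)·68 + 68·396 = 35356; w2·w2 = 58·58 + (-4)·(-4) + 68·68 = 8004
λ ≈ 35356/8004 = 4.4173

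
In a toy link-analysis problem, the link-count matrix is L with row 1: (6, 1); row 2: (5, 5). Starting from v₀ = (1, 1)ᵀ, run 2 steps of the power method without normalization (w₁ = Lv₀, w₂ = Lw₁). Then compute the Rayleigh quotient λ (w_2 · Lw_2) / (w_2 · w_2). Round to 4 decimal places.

w1 = Lv₀ = (7, 10)
w2 = Lw1 = (52, 85)
Lw2 = (397, 685)
w2·Lw2 = 52·397 + 85·685 = 78869; w2·w2 = 52·52 + 85·85 = 9929
λ ≈ 78869/9929 = 7.9433

7.9433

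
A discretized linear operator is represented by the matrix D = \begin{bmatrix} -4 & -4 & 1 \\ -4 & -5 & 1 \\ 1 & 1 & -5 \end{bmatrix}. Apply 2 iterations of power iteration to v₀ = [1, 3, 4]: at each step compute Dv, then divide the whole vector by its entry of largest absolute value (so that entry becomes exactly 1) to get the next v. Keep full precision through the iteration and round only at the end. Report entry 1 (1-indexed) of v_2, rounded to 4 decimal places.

0.8598

Dv0 = (-12.00000, -15.00000, -16.00000); divide by -16.00000 → v1 = (0.75000, 0.93750, 1.00000)
Dv1 = (-5.75000, -6.68750, -3.31250); divide by -6.68750 → v2 = (0.85981, 1.00000, 0.49533)
Requested entry of v2: 92/107 = 0.8598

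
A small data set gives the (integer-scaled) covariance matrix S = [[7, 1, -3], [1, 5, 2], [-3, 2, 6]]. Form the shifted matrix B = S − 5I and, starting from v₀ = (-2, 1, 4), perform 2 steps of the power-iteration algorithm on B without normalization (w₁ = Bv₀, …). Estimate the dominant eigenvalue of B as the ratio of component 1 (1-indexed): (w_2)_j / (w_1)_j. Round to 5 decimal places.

B = S − 5I has rows (2, 1, -3); (1, 0, 2); (-3, 2, 1)
w1 = Bv₀ = (-15, 6, 12)
w2 = Bw1 = (-60, 9, 69)
Ratio: -60/-15 = 4.00000

μ ≈ 4.00000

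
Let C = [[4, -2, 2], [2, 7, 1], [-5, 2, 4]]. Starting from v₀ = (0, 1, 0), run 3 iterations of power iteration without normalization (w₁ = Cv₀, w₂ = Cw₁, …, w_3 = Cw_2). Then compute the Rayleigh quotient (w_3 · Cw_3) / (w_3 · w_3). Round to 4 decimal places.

w1 = Cv₀ = (-2, 7, 2)
w2 = Cw1 = (-18, 47, 32)
w3 = Cw2 = (-102, 325, 312)
Cw3 = (-434, 2383, 2408)
w3·Cw3 = (-102)·(-434) + 325·2383 + 312·2408 = 1570039; w3·w3 = (-102)·(-102) + 325·325 + 312·312 = 213373
λ ≈ 1570039/213373 = 7.3582

λ ≈ 7.3582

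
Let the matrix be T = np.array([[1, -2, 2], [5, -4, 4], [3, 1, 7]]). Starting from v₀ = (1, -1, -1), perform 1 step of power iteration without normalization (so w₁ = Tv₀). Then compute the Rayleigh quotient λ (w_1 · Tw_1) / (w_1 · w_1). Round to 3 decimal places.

-1.157

w1 = Tv₀ = (1·1 + (-2)·(-1) + 2·(-1); 5·1 + (-4)·(-1) + 4·(-1); 3·1 + 1·(-1) + 7·(-1)) = (1, 5, -5)
Tw1 = (-19, -35, -27)
w1·Tw1 = 1·(-19) + 5·(-35) + (-5)·(-27) = -59; w1·w1 = 1·1 + 5·5 + (-5)·(-5) = 51
λ ≈ -59/51 = -1.157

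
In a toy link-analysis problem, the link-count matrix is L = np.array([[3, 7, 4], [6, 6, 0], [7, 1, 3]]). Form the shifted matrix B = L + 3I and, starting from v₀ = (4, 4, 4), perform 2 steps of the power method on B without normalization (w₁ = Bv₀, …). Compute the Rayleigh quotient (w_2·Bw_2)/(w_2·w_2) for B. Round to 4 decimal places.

15.6097

B = L + 3I has rows (6, 7, 4); (6, 9, 0); (7, 1, 6)
w1 = Bv₀ = (6·4 + 7·4 + 4·4; 6·4 + 9·4 + 0·4; 7·4 + 1·4 + 6·4) = (68, 60, 56)
w2 = Bw1 = (6·68 + 7·60 + 4·56; 6·68 + 9·60 + 0·56; 7·68 + 1·60 + 6·56) = (1052, 948, 872)
Bw2 = (16436, 14844, 13544)
w2·Bw2 = 43173152; w2·w2 = 2765792; μ ≈ 43173152/2765792 = 15.6097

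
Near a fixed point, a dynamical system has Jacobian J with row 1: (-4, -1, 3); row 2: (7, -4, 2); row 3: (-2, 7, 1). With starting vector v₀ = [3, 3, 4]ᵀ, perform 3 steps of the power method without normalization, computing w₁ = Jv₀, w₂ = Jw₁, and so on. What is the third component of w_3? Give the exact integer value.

w1 = Jv₀ = ((-4)·3 + (-1)·3 + 3·4; 7·3 + (-4)·3 + 2·4; (-2)·3 + 7·3 + 1·4) = (-3, 17, 19)
w2 = Jw1 = ((-4)·(-3) + (-1)·17 + 3·19; 7·(-3) + (-4)·17 + 2·19; (-2)·(-3) + 7·17 + 1·19) = (52, -51, 144)
w3 = Jw2 = (275, 856, -317)
The requested component of w3 is -317.

-317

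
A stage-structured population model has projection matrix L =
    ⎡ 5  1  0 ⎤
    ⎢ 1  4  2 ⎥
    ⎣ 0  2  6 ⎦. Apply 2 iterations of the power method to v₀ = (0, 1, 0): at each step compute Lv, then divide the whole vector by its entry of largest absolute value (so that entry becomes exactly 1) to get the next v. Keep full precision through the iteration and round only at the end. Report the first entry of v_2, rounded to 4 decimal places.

0.4286

Lv0 = (1.00000, 4.00000, 2.00000); divide by 4.00000 → v1 = (0.25000, 1.00000, 0.50000)
Lv1 = (2.25000, 5.25000, 5.00000); divide by 5.25000 → v2 = (0.42857, 1.00000, 0.95238)
Requested entry of v2: 9/21 = 0.4286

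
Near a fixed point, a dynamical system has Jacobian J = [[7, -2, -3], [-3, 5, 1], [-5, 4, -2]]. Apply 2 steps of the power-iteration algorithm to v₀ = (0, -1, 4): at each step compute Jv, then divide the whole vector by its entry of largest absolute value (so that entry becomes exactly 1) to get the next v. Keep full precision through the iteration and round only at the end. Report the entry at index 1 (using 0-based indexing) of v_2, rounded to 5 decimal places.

Jv0 = (-10.000000, -1.000000, -12.000000); divide by -12.000000 → v1 = (0.833333, 0.083333, 1.000000)
Jv1 = (2.666667, -1.083333, -5.833333); divide by -5.833333 → v2 = (-0.457143, 0.185714, 1.000000)
Requested entry of v2: 13/70 = 0.18571

0.18571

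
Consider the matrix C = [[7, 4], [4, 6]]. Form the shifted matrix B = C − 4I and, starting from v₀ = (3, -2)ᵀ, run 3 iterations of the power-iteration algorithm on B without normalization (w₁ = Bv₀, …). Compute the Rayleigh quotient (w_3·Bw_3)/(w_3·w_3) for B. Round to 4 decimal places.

μ ≈ 6.5122

B = C − 4I has rows (3, 4); (4, 2)
w1 = Bv₀ = (3·3 + 4·(-2); 4·3 + 2·(-2)) = (1, 8)
w2 = Bw1 = (3·1 + 4·8; 4·1 + 2·8) = (35, 20)
w3 = Bw2 = (185, 180)
Bw3 = (1275, 1100)
w3·Bw3 = 433875; w3·w3 = 66625; μ ≈ 433875/66625 = 6.5122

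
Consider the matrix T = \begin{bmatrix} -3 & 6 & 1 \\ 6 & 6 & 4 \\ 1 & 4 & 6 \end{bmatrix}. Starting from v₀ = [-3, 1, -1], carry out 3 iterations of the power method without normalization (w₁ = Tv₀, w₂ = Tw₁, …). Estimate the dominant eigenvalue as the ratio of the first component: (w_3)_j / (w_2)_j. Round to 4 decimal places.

λ ≈ -1.0979

w1 = Tv₀ = ((-3)·(-3) + 6·1 + 1·(-1); 6·(-3) + 6·1 + 4·(-1); 1·(-3) + 4·1 + 6·(-1)) = (14, -16, -5)
w2 = Tw1 = ((-3)·14 + 6·(-16) + 1·(-5); 6·14 + 6·(-16) + 4·(-5); 1·14 + 4·(-16) + 6·(-5)) = (-143, -32, -80)
w3 = Tw2 = (157, -1370, -751)
Ratio at component: 157 / -143 = -1.0979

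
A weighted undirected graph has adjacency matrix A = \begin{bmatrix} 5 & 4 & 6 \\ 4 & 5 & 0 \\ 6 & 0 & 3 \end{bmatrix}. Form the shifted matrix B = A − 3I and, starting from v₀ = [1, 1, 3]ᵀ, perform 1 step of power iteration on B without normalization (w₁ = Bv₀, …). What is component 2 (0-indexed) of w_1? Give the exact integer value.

B = A − 3I has rows (2, 4, 6); (4, 2, 0); (6, 0, 0)
w1 = Bv₀ = (24, 6, 6)
Requested component of w1: 6

6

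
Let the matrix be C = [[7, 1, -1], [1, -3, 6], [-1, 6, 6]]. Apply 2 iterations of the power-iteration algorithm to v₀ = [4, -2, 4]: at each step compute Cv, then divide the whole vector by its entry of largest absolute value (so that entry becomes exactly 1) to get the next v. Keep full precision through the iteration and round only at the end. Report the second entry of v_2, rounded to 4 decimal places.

-0.1391

Cv0 = (22.00000, 34.00000, 8.00000); divide by 34.00000 → v1 = (0.64706, 1.00000, 0.23529)
Cv1 = (5.29412, -0.94118, 6.76471); divide by 6.76471 → v2 = (0.78261, -0.13913, 1.00000)
Requested entry of v2: -32/230 = -0.1391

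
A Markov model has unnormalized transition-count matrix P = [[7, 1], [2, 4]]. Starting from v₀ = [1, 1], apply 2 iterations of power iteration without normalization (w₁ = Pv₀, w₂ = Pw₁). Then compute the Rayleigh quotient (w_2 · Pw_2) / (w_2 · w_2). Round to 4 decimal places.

λ ≈ 7.4849

w1 = Pv₀ = (7·1 + 1·1; 2·1 + 4·1) = (8, 6)
w2 = Pw1 = (7·8 + 1·6; 2·8 + 4·6) = (62, 40)
Pw2 = (474, 284)
w2·Pw2 = 62·474 + 40·284 = 40748; w2·w2 = 62·62 + 40·40 = 5444
λ ≈ 40748/5444 = 7.4849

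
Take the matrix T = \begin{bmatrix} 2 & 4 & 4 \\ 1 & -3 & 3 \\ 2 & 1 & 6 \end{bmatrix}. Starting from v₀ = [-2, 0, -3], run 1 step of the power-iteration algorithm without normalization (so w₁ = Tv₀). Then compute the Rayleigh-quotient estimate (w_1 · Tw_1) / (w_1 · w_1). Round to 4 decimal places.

λ ≈ 8.1452

w1 = Tv₀ = (2·(-2) + 4·0 + 4·(-3); 1·(-2) + (-3)·0 + 3·(-3); 2·(-2) + 1·0 + 6·(-3)) = (-16, -11, -22)
Tw1 = (-164, -49, -175)
w1·Tw1 = (-16)·(-164) + (-11)·(-49) + (-22)·(-175) = 7013; w1·w1 = (-16)·(-16) + (-11)·(-11) + (-22)·(-22) = 861
λ ≈ 7013/861 = 8.1452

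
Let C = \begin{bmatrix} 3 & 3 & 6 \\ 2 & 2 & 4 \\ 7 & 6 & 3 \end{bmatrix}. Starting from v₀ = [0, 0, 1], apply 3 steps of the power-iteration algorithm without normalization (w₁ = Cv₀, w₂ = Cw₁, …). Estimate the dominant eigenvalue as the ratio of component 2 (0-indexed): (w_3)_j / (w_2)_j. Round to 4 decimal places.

w1 = Cv₀ = (3·0 + 3·0 + 6·1; 2·0 + 2·0 + 4·1; 7·0 + 6·0 + 3·1) = (6, 4, 3)
w2 = Cw1 = (3·6 + 3·4 + 6·3; 2·6 + 2·4 + 4·3; 7·6 + 6·4 + 3·3) = (48, 32, 75)
w3 = Cw2 = (690, 460, 753)
Ratio at component: 753 / 75 = 10.0400

10.0400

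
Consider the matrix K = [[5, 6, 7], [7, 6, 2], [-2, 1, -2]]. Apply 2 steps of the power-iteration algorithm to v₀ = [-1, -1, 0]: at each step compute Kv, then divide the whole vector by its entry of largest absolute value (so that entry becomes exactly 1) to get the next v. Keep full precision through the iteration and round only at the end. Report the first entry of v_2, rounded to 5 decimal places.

Kv0 = (-11.000000, -13.000000, 1.000000); divide by -13.000000 → v1 = (0.846154, 1.000000, -0.076923)
Kv1 = (9.692308, 11.769231, -0.538462); divide by 11.769231 → v2 = (0.823529, 1.000000, -0.045752)
Requested entry of v2: -126/-153 = 0.82353

0.82353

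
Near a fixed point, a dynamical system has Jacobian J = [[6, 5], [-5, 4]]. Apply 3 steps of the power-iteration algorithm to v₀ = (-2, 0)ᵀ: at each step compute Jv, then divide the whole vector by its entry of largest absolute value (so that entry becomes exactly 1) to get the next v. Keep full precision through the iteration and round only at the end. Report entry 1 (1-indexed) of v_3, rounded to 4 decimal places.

0.7216

Jv0 = (-12.00000, 10.00000); divide by -12.00000 → v1 = (1.00000, -0.83333)
Jv1 = (1.83333, -8.33333); divide by -8.33333 → v2 = (-0.22000, 1.00000)
Jv2 = (3.68000, 5.10000); divide by 5.10000 → v3 = (0.72157, 1.00000)
Requested entry of v3: 368/510 = 0.7216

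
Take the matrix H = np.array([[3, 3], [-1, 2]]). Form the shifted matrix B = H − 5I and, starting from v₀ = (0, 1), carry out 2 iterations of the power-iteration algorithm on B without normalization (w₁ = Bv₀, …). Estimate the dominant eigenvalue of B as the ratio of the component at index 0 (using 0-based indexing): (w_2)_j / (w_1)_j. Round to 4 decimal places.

B = H − 5I has rows (-2, 3); (-1, -3)
w1 = Bv₀ = ((-2)·0 + 3·1; (-1)·0 + (-3)·1) = (3, -3)
w2 = Bw1 = ((-2)·3 + 3·(-3); (-1)·3 + (-3)·(-3)) = (-15, 6)
Ratio: -15/3 = -5.0000

μ ≈ -5.0000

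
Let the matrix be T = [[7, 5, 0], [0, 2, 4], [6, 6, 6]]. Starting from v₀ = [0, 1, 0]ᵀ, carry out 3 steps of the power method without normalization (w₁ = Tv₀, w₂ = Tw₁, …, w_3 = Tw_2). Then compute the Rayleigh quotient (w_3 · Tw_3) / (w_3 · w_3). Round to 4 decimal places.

λ ≈ 11.4243

w1 = Tv₀ = (5, 2, 6)
w2 = Tw1 = (45, 28, 78)
w3 = Tw2 = (455, 368, 906)
Tw3 = (5025, 4360, 10374)
w3·Tw3 = 455·5025 + 368·4360 + 906·10374 = 13289699; w3·w3 = 455·455 + 368·368 + 906·906 = 1163285
λ ≈ 13289699/1163285 = 11.4243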